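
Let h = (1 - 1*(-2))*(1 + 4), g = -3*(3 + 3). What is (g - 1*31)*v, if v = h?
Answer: -735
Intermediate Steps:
g = -18 (g = -3*6 = -18)
h = 15 (h = (1 + 2)*5 = 3*5 = 15)
v = 15
(g - 1*31)*v = (-18 - 1*31)*15 = (-18 - 31)*15 = -49*15 = -735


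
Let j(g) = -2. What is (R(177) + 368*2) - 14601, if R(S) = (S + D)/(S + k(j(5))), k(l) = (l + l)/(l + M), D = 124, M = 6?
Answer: -2439939/176 ≈ -13863.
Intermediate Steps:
k(l) = 2*l/(6 + l) (k(l) = (l + l)/(l + 6) = (2*l)/(6 + l) = 2*l/(6 + l))
R(S) = (124 + S)/(-1 + S) (R(S) = (S + 124)/(S + 2*(-2)/(6 - 2)) = (124 + S)/(S + 2*(-2)/4) = (124 + S)/(S + 2*(-2)*(¼)) = (124 + S)/(S - 1) = (124 + S)/(-1 + S))
(R(177) + 368*2) - 14601 = ((124 + 177)/(-1 + 177) + 368*2) - 14601 = (301/176 + 736) - 14601 = 129837/176 - 14601 = -2439939/176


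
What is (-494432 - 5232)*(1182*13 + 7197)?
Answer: -11273918832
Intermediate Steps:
(-494432 - 5232)*(1182*13 + 7197) = -499664*(15366 + 7197) = -499664*22563 = -11273918832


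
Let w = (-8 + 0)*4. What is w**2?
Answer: 1024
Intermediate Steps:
w = -32 (w = -8*4 = -32)
w**2 = (-32)**2 = 1024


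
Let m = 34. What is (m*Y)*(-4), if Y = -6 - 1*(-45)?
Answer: -5304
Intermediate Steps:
Y = 39 (Y = -6 + 45 = 39)
(m*Y)*(-4) = (34*39)*(-4) = 1326*(-4) = -5304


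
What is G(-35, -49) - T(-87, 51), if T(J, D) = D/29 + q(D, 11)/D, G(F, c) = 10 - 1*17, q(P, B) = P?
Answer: -283/29 ≈ -9.7586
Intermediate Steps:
G(F, c) = -7 (G(F, c) = 10 - 17 = -7)
T(J, D) = 1 + D/29 (T(J, D) = D/29 + D/D = D*(1/29) + 1 = D/29 + 1 = 1 + D/29)
G(-35, -49) - T(-87, 51) = -7 - (1 + (1/29)*51) = -7 - (1 + 51/29) = -7 - 1*80/29 = -7 - 80/29 = -283/29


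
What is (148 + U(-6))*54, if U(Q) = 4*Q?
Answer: 6696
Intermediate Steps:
(148 + U(-6))*54 = (148 + 4*(-6))*54 = (148 - 24)*54 = 124*54 = 6696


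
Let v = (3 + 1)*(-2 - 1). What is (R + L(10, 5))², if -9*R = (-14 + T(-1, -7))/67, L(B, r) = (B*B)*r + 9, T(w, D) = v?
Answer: 94220144209/363609 ≈ 2.5913e+5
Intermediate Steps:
v = -12 (v = 4*(-3) = -12)
T(w, D) = -12
L(B, r) = 9 + r*B² (L(B, r) = B²*r + 9 = r*B² + 9 = 9 + r*B²)
R = 26/603 (R = -(-14 - 12)/(9*67) = -(-26)/(9*67) = -⅑*(-26/67) = 26/603 ≈ 0.043118)
(R + L(10, 5))² = (26/603 + (9 + 5*10²))² = (26/603 + (9 + 5*100))² = (26/603 + (9 + 500))² = (26/603 + 509)² = (306953/603)² = 94220144209/363609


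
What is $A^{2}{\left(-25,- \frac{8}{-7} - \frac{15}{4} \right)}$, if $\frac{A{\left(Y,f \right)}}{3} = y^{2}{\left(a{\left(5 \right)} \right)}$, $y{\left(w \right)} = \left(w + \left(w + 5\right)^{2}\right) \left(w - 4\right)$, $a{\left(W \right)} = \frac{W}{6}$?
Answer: $\frac{323287793485200625}{241864704} \approx 1.3366 \cdot 10^{9}$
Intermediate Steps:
$a{\left(W \right)} = \frac{W}{6}$ ($a{\left(W \right)} = W \frac{1}{6} = \frac{W}{6}$)
$y{\left(w \right)} = \left(-4 + w\right) \left(w + \left(5 + w\right)^{2}\right)$ ($y{\left(w \right)} = \left(w + \left(5 + w\right)^{2}\right) \left(-4 + w\right) = \left(-4 + w\right) \left(w + \left(5 + w\right)^{2}\right)$)
$A{\left(Y,f \right)} = \frac{568584025}{15552}$ ($A{\left(Y,f \right)} = 3 \left(-100 + \left(\frac{1}{6} \cdot 5\right)^{3} - 19 \cdot \frac{1}{6} \cdot 5 + 7 \left(\frac{1}{6} \cdot 5\right)^{2}\right)^{2} = 3 \left(-100 + \left(\frac{5}{6}\right)^{3} - \frac{95}{6} + 7 \left(\frac{5}{6}\right)^{2}\right)^{2} = 3 \left(-100 + \frac{125}{216} - \frac{95}{6} + 7 \cdot \frac{25}{36}\right)^{2} = 3 \left(-100 + \frac{125}{216} - \frac{95}{6} + \frac{175}{36}\right)^{2} = 3 \left(- \frac{23845}{216}\right)^{2} = 3 \cdot \frac{568584025}{46656} = \frac{568584025}{15552}$)
$A^{2}{\left(-25,- \frac{8}{-7} - \frac{15}{4} \right)} = \left(\frac{568584025}{15552}\right)^{2} = \frac{323287793485200625}{241864704}$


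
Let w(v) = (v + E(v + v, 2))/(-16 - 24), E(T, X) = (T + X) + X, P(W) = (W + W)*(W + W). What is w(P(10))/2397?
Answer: -301/23970 ≈ -0.012557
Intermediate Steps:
P(W) = 4*W² (P(W) = (2*W)*(2*W) = 4*W²)
E(T, X) = T + 2*X
w(v) = -⅒ - 3*v/40 (w(v) = (v + ((v + v) + 2*2))/(-16 - 24) = (v + (2*v + 4))/(-40) = (v + (4 + 2*v))*(-1/40) = (4 + 3*v)*(-1/40) = -⅒ - 3*v/40)
w(P(10))/2397 = (-⅒ - 3*10²/10)/2397 = (-⅒ - 3*100/10)*(1/2397) = (-⅒ - 3/40*400)*(1/2397) = (-⅒ - 30)*(1/2397) = -301/10*1/2397 = -301/23970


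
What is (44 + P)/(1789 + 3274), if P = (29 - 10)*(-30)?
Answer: -526/5063 ≈ -0.10389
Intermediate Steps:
P = -570 (P = 19*(-30) = -570)
(44 + P)/(1789 + 3274) = (44 - 570)/(1789 + 3274) = -526/5063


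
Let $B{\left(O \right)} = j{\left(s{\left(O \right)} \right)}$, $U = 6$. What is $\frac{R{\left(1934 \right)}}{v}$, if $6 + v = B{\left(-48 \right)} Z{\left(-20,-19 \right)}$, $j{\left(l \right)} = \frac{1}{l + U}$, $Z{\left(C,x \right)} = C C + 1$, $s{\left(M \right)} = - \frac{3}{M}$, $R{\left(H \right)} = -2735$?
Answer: $- \frac{265295}{5834} \approx -45.474$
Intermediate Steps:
$Z{\left(C,x \right)} = 1 + C^{2}$ ($Z{\left(C,x \right)} = C^{2} + 1 = 1 + C^{2}$)
$j{\left(l \right)} = \frac{1}{6 + l}$ ($j{\left(l \right)} = \frac{1}{l + 6} = \frac{1}{6 + l}$)
$B{\left(O \right)} = \frac{1}{6 - \frac{3}{O}}$
$v = \frac{5834}{97}$ ($v = -6 + \frac{1}{3} \left(-48\right) \frac{1}{-1 + 2 \left(-48\right)} \left(1 + \left(-20\right)^{2}\right) = -6 + \frac{1}{3} \left(-48\right) \frac{1}{-1 - 96} \left(1 + 400\right) = -6 + \frac{1}{3} \left(-48\right) \frac{1}{-97} \cdot 401 = -6 + \frac{1}{3} \left(-48\right) \left(- \frac{1}{97}\right) 401 = -6 + \frac{16}{97} \cdot 401 = -6 + \frac{6416}{97} = \frac{5834}{97} \approx 60.144$)
$\frac{R{\left(1934 \right)}}{v} = - \frac{2735}{\frac{5834}{97}} = \left(-2735\right) \frac{97}{5834} = - \frac{265295}{5834}$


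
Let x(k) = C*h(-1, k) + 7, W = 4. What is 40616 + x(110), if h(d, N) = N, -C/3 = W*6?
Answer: 32703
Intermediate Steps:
C = -72 (C = -12*6 = -3*24 = -72)
x(k) = 7 - 72*k (x(k) = -72*k + 7 = 7 - 72*k)
40616 + x(110) = 40616 + (7 - 72*110) = 40616 + (7 - 7920) = 40616 - 7913 = 32703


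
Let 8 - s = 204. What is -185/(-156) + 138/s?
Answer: 3683/7644 ≈ 0.48182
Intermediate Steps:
s = -196 (s = 8 - 1*204 = 8 - 204 = -196)
-185/(-156) + 138/s = -185/(-156) + 138/(-196) = -185*(-1/156) + 138*(-1/196) = 185/156 - 69/98 = 3683/7644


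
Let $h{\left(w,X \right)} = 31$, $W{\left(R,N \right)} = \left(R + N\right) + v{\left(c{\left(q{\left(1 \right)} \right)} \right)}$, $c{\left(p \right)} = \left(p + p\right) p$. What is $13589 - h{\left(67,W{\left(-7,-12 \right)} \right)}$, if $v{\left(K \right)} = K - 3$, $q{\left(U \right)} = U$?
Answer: $13558$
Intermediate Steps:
$c{\left(p \right)} = 2 p^{2}$ ($c{\left(p \right)} = 2 p p = 2 p^{2}$)
$v{\left(K \right)} = -3 + K$ ($v{\left(K \right)} = K - 3 = -3 + K$)
$W{\left(R,N \right)} = -1 + N + R$ ($W{\left(R,N \right)} = \left(R + N\right) - \left(3 - 2 \cdot 1^{2}\right) = \left(N + R\right) + \left(-3 + 2 \cdot 1\right) = \left(N + R\right) + \left(-3 + 2\right) = \left(N + R\right) - 1 = -1 + N + R$)
$13589 - h{\left(67,W{\left(-7,-12 \right)} \right)} = 13589 - 31 = 13558$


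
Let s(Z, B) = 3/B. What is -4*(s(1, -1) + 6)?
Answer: -12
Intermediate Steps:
-4*(s(1, -1) + 6) = -4*(3/(-1) + 6) = -4*(3*(-1) + 6) = -4*(-3 + 6) = -4*3 = -12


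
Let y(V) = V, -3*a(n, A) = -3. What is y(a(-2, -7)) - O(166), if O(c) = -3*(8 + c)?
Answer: 523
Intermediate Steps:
O(c) = -24 - 3*c
a(n, A) = 1 (a(n, A) = -⅓*(-3) = 1)
y(a(-2, -7)) - O(166) = 1 - (-24 - 3*166) = 1 - (-24 - 498) = 1 - 1*(-522) = 1 + 522 = 523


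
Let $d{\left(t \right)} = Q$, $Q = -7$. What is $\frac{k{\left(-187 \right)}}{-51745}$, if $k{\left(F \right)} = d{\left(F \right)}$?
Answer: $\frac{7}{51745} \approx 0.00013528$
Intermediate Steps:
$d{\left(t \right)} = -7$
$k{\left(F \right)} = -7$
$\frac{k{\left(-187 \right)}}{-51745} = - \frac{7}{-51745} = \left(-7\right) \left(- \frac{1}{51745}\right) = \frac{7}{51745}$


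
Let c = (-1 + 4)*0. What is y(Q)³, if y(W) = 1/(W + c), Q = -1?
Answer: -1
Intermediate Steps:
c = 0 (c = 3*0 = 0)
y(W) = 1/W (y(W) = 1/(W + 0) = 1/W)
y(Q)³ = (1/(-1))³ = (-1)³ = -1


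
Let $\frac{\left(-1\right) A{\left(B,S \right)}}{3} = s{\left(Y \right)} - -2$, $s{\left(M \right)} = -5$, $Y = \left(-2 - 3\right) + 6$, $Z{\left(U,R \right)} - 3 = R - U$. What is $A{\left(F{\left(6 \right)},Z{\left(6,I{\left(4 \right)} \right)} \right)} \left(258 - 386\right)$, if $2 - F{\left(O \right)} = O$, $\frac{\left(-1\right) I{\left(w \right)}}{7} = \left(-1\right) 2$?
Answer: $-1152$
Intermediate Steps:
$I{\left(w \right)} = 14$ ($I{\left(w \right)} = - 7 \left(\left(-1\right) 2\right) = \left(-7\right) \left(-2\right) = 14$)
$Z{\left(U,R \right)} = 3 + R - U$ ($Z{\left(U,R \right)} = 3 + \left(R - U\right) = 3 + R - U$)
$F{\left(O \right)} = 2 - O$
$Y = 1$ ($Y = -5 + 6 = 1$)
$A{\left(B,S \right)} = 9$ ($A{\left(B,S \right)} = - 3 \left(-5 - -2\right) = - 3 \left(-5 + 2\right) = \left(-3\right) \left(-3\right) = 9$)
$A{\left(F{\left(6 \right)},Z{\left(6,I{\left(4 \right)} \right)} \right)} \left(258 - 386\right) = 9 \left(258 - 386\right) = 9 \left(-128\right) = -1152$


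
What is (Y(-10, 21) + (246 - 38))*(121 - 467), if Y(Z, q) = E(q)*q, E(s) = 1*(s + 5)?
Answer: -260884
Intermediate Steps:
E(s) = 5 + s (E(s) = 1*(5 + s) = 5 + s)
Y(Z, q) = q*(5 + q) (Y(Z, q) = (5 + q)*q = q*(5 + q))
(Y(-10, 21) + (246 - 38))*(121 - 467) = (21*(5 + 21) + (246 - 38))*(121 - 467) = (21*26 + 208)*(-346) = (546 + 208)*(-346) = 754*(-346) = -260884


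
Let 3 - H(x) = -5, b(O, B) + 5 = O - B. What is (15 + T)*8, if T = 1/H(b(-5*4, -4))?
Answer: 121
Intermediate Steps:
b(O, B) = -5 + O - B (b(O, B) = -5 + (O - B) = -5 + O - B)
H(x) = 8 (H(x) = 3 - 1*(-5) = 3 + 5 = 8)
T = ⅛ (T = 1/8 = ⅛ ≈ 0.12500)
(15 + T)*8 = (15 + ⅛)*8 = (121/8)*8 = 121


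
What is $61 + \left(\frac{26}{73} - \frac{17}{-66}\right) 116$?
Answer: $\frac{318455}{2409} \approx 132.19$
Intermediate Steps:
$61 + \left(\frac{26}{73} - \frac{17}{-66}\right) 116 = 61 + \left(26 \cdot \frac{1}{73} - - \frac{17}{66}\right) 116 = 61 + \left(\frac{26}{73} + \frac{17}{66}\right) 116 = 61 + \frac{2957}{4818} \cdot 116 = 61 + \frac{171506}{2409} = \frac{318455}{2409}$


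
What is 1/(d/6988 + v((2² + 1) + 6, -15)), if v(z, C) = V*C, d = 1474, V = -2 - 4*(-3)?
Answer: -3494/523363 ≈ -0.0066761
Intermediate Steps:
V = 10 (V = -2 + 12 = 10)
v(z, C) = 10*C
1/(d/6988 + v((2² + 1) + 6, -15)) = 1/(1474/6988 + 10*(-15)) = 1/(1474*(1/6988) - 150) = 1/(737/3494 - 150) = 1/(-523363/3494) = -3494/523363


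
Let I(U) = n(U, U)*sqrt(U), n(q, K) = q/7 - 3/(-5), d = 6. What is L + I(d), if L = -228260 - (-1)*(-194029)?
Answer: -422289 + 51*sqrt(6)/35 ≈ -4.2229e+5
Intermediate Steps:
n(q, K) = 3/5 + q/7 (n(q, K) = q*(1/7) - 3*(-1/5) = q/7 + 3/5 = 3/5 + q/7)
L = -422289 (L = -228260 - 1*194029 = -228260 - 194029 = -422289)
I(U) = sqrt(U)*(3/5 + U/7) (I(U) = (3/5 + U/7)*sqrt(U) = sqrt(U)*(3/5 + U/7))
L + I(d) = -422289 + sqrt(6)*(21 + 5*6)/35 = -422289 + sqrt(6)*(21 + 30)/35 = -422289 + (1/35)*sqrt(6)*51 = -422289 + 51*sqrt(6)/35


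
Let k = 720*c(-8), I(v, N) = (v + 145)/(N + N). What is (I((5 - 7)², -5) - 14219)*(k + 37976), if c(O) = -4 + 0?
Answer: -2497764772/5 ≈ -4.9955e+8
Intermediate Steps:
c(O) = -4
I(v, N) = (145 + v)/(2*N) (I(v, N) = (145 + v)/((2*N)) = (145 + v)*(1/(2*N)) = (145 + v)/(2*N))
k = -2880 (k = 720*(-4) = -2880)
(I((5 - 7)², -5) - 14219)*(k + 37976) = ((½)*(145 + (5 - 7)²)/(-5) - 14219)*(-2880 + 37976) = ((½)*(-⅕)*(145 + (-2)²) - 14219)*35096 = ((½)*(-⅕)*(145 + 4) - 14219)*35096 = ((½)*(-⅕)*149 - 14219)*35096 = (-149/10 - 14219)*35096 = -142339/10*35096 = -2497764772/5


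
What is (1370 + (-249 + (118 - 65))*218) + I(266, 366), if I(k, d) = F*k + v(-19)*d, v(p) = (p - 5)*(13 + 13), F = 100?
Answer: -243142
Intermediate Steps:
v(p) = -130 + 26*p (v(p) = (-5 + p)*26 = -130 + 26*p)
I(k, d) = -624*d + 100*k (I(k, d) = 100*k + (-130 + 26*(-19))*d = 100*k + (-130 - 494)*d = 100*k - 624*d = -624*d + 100*k)
(1370 + (-249 + (118 - 65))*218) + I(266, 366) = (1370 + (-249 + (118 - 65))*218) + (-624*366 + 100*266) = (1370 + (-249 + 53)*218) + (-228384 + 26600) = (1370 - 196*218) - 201784 = (1370 - 42728) - 201784 = -41358 - 201784 = -243142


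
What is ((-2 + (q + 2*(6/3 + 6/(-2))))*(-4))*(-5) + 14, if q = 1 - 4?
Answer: -126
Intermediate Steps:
q = -3
((-2 + (q + 2*(6/3 + 6/(-2))))*(-4))*(-5) + 14 = ((-2 + (-3 + 2*(6/3 + 6/(-2))))*(-4))*(-5) + 14 = ((-2 + (-3 + 2*(6*(1/3) + 6*(-1/2))))*(-4))*(-5) + 14 = ((-2 + (-3 + 2*(2 - 3)))*(-4))*(-5) + 14 = ((-2 + (-3 + 2*(-1)))*(-4))*(-5) + 14 = ((-2 + (-3 - 2))*(-4))*(-5) + 14 = ((-2 - 5)*(-4))*(-5) + 14 = -7*(-4)*(-5) + 14 = 28*(-5) + 14 = -140 + 14 = -126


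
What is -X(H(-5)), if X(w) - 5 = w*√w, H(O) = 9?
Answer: -32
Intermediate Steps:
X(w) = 5 + w^(3/2) (X(w) = 5 + w*√w = 5 + w^(3/2))
-X(H(-5)) = -(5 + 9^(3/2)) = -(5 + 27) = -1*32 = -32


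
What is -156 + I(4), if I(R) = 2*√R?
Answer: -152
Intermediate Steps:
-156 + I(4) = -156 + 2*√4 = -156 + 2*2 = -156 + 4 = -152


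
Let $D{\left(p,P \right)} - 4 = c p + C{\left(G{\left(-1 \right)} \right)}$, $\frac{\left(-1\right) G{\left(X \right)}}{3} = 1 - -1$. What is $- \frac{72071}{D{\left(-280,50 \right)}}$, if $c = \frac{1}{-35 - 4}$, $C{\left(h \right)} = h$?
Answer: $- \frac{2810769}{202} \approx -13915.0$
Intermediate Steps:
$G{\left(X \right)} = -6$ ($G{\left(X \right)} = - 3 \left(1 - -1\right) = - 3 \left(1 + 1\right) = \left(-3\right) 2 = -6$)
$c = - \frac{1}{39}$ ($c = \frac{1}{-39} = - \frac{1}{39} \approx -0.025641$)
$D{\left(p,P \right)} = -2 - \frac{p}{39}$ ($D{\left(p,P \right)} = 4 - \left(6 + \frac{p}{39}\right) = -2 - \frac{p}{39}$)
$- \frac{72071}{D{\left(-280,50 \right)}} = - \frac{72071}{-2 - - \frac{280}{39}} = - \frac{72071}{-2 + \frac{280}{39}} = - \frac{72071}{\frac{202}{39}} = \left(-72071\right) \frac{39}{202} = - \frac{2810769}{202}$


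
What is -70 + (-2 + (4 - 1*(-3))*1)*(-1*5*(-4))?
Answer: 30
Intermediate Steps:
-70 + (-2 + (4 - 1*(-3))*1)*(-1*5*(-4)) = -70 + (-2 + (4 + 3)*1)*(-5*(-4)) = -70 + (-2 + 7*1)*20 = -70 + (-2 + 7)*20 = -70 + 5*20 = -70 + 100 = 30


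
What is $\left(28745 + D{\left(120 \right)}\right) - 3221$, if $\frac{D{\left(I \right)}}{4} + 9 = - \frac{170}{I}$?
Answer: $\frac{76447}{3} \approx 25482.0$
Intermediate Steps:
$D{\left(I \right)} = -36 - \frac{680}{I}$ ($D{\left(I \right)} = -36 + 4 \left(- \frac{170}{I}\right) = -36 - \frac{680}{I}$)
$\left(28745 + D{\left(120 \right)}\right) - 3221 = \left(28745 - \left(36 + \frac{680}{120}\right)\right) - 3221 = \left(28745 - \frac{125}{3}\right) - 3221 = \frac{86110}{3} - 3221 = \frac{76447}{3}$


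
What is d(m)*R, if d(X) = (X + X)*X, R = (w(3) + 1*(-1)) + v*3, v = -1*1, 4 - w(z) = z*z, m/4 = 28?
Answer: -225792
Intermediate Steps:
m = 112 (m = 4*28 = 112)
w(z) = 4 - z² (w(z) = 4 - z*z = 4 - z²)
v = -1
R = -9 (R = ((4 - 1*3²) + 1*(-1)) - 1*3 = ((4 - 1*9) - 1) - 3 = ((4 - 9) - 1) - 3 = (-5 - 1) - 3 = -6 - 3 = -9)
d(X) = 2*X² (d(X) = (2*X)*X = 2*X²)
d(m)*R = (2*112²)*(-9) = (2*12544)*(-9) = 25088*(-9) = -225792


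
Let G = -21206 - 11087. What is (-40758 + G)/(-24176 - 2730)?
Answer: 6641/2446 ≈ 2.7150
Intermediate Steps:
G = -32293
(-40758 + G)/(-24176 - 2730) = (-40758 - 32293)/(-24176 - 2730) = -73051/(-26906) = -73051*(-1/26906) = 6641/2446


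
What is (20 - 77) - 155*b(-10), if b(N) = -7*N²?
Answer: 108443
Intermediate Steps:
(20 - 77) - 155*b(-10) = (20 - 77) - (-1085)*(-10)² = -57 - (-1085)*100 = -57 - 155*(-700) = -57 + 108500 = 108443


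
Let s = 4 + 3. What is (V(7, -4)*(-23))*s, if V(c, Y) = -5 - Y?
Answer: 161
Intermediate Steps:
s = 7
(V(7, -4)*(-23))*s = ((-5 - 1*(-4))*(-23))*7 = ((-5 + 4)*(-23))*7 = -1*(-23)*7 = 23*7 = 161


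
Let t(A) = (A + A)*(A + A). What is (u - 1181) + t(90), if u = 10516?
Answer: 41735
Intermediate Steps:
t(A) = 4*A**2 (t(A) = (2*A)*(2*A) = 4*A**2)
(u - 1181) + t(90) = (10516 - 1181) + 4*90**2 = 9335 + 4*8100 = 9335 + 32400 = 41735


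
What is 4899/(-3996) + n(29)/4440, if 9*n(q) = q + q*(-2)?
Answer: -49019/39960 ≈ -1.2267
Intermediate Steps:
n(q) = -q/9 (n(q) = (q + q*(-2))/9 = (q - 2*q)/9 = (-q)/9 = -q/9)
4899/(-3996) + n(29)/4440 = 4899/(-3996) - 1/9*29/4440 = 4899*(-1/3996) - 29/9*1/4440 = -1633/1332 - 29/39960 = -49019/39960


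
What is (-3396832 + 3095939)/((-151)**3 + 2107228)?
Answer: 300893/1335723 ≈ 0.22527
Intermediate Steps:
(-3396832 + 3095939)/((-151)**3 + 2107228) = -300893/(-3442951 + 2107228) = -300893/(-1335723) = -300893*(-1/1335723) = 300893/1335723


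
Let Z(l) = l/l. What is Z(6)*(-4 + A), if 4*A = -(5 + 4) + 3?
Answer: -11/2 ≈ -5.5000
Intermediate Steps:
A = -3/2 (A = (-(5 + 4) + 3)/4 = (-1*9 + 3)/4 = (-9 + 3)/4 = (¼)*(-6) = -3/2 ≈ -1.5000)
Z(l) = 1
Z(6)*(-4 + A) = 1*(-4 - 3/2) = 1*(-11/2) = -11/2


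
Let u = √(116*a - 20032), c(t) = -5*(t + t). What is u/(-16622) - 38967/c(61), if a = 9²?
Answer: 38967/610 - I*√2659/8311 ≈ 63.88 - 0.0062045*I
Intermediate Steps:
c(t) = -10*t
a = 81
u = 2*I*√2659 (u = √(116*81 - 20032) = √(9396 - 20032) = √(-10636) = 2*I*√2659 ≈ 103.13*I)
u/(-16622) - 38967/c(61) = (2*I*√2659)/(-16622) - 38967/((-10*61)) = (2*I*√2659)*(-1/16622) - 38967/(-610) = -I*√2659/8311 - 38967*(-1/610) = -I*√2659/8311 + 38967/610 = 38967/610 - I*√2659/8311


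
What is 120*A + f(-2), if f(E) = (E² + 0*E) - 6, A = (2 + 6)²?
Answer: 7678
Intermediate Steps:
A = 64 (A = 8² = 64)
f(E) = -6 + E² (f(E) = (E² + 0) - 6 = E² - 6 = -6 + E²)
120*A + f(-2) = 120*64 + (-6 + (-2)²) = 7680 + (-6 + 4) = 7680 - 2 = 7678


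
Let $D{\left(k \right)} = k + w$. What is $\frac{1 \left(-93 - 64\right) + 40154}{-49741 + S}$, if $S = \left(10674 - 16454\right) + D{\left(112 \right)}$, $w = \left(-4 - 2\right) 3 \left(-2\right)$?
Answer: $- \frac{39997}{55373} \approx -0.72232$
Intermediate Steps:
$w = 36$ ($w = \left(-6\right) 3 \left(-2\right) = \left(-18\right) \left(-2\right) = 36$)
$D{\left(k \right)} = 36 + k$ ($D{\left(k \right)} = k + 36 = 36 + k$)
$S = -5632$ ($S = \left(10674 - 16454\right) + \left(36 + 112\right) = -5780 + 148 = -5632$)
$\frac{1 \left(-93 - 64\right) + 40154}{-49741 + S} = \frac{1 \left(-93 - 64\right) + 40154}{-49741 - 5632} = \frac{1 \left(-157\right) + 40154}{-55373} = \left(-157 + 40154\right) \left(- \frac{1}{55373}\right) = 39997 \left(- \frac{1}{55373}\right) = - \frac{39997}{55373}$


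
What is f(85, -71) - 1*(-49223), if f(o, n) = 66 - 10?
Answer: 49279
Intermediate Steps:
f(o, n) = 56
f(85, -71) - 1*(-49223) = 56 - 1*(-49223) = 56 + 49223 = 49279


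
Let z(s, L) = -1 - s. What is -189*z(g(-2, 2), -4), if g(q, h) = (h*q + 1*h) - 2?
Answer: -567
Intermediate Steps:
g(q, h) = -2 + h + h*q (g(q, h) = (h*q + h) - 2 = (h + h*q) - 2 = -2 + h + h*q)
-189*z(g(-2, 2), -4) = -189*(-1 - (-2 + 2 + 2*(-2))) = -189*(-1 - (-2 + 2 - 4)) = -189*(-1 - 1*(-4)) = -189*(-1 + 4) = -189*3 = -567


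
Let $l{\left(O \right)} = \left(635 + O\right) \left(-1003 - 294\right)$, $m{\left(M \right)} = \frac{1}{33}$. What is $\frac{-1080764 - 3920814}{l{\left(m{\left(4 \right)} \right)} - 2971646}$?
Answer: $\frac{82526037}{62622125} \approx 1.3178$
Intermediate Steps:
$m{\left(M \right)} = \frac{1}{33}$
$l{\left(O \right)} = -823595 - 1297 O$ ($l{\left(O \right)} = \left(635 + O\right) \left(-1297\right) = -823595 - 1297 O$)
$\frac{-1080764 - 3920814}{l{\left(m{\left(4 \right)} \right)} - 2971646} = \frac{-1080764 - 3920814}{\left(-823595 - \frac{1297}{33}\right) - 2971646} = - \frac{5001578}{\left(-823595 - \frac{1297}{33}\right) - 2971646} = - \frac{5001578}{- \frac{27179932}{33} - 2971646} = - \frac{5001578}{- \frac{125244250}{33}} = \left(-5001578\right) \left(- \frac{33}{125244250}\right) = \frac{82526037}{62622125}$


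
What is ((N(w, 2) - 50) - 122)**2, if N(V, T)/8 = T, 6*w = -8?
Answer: 24336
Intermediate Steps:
w = -4/3 (w = (1/6)*(-8) = -4/3 ≈ -1.3333)
N(V, T) = 8*T
((N(w, 2) - 50) - 122)**2 = ((8*2 - 50) - 122)**2 = ((16 - 50) - 122)**2 = (-34 - 122)**2 = (-156)**2 = 24336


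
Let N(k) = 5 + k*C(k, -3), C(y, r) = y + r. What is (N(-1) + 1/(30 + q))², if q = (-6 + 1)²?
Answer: 246016/3025 ≈ 81.328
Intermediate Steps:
C(y, r) = r + y
q = 25 (q = (-5)² = 25)
N(k) = 5 + k*(-3 + k)
(N(-1) + 1/(30 + q))² = ((5 - (-3 - 1)) + 1/(30 + 25))² = ((5 - 1*(-4)) + 1/55)² = ((5 + 4) + 1/55)² = (9 + 1/55)² = (496/55)² = 246016/3025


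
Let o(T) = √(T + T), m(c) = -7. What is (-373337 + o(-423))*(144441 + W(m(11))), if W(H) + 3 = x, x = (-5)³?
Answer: -53877382481 + 432939*I*√94 ≈ -5.3877e+10 + 4.1975e+6*I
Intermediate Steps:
o(T) = √2*√T (o(T) = √(2*T) = √2*√T)
x = -125
W(H) = -128 (W(H) = -3 - 125 = -128)
(-373337 + o(-423))*(144441 + W(m(11))) = (-373337 + √2*√(-423))*(144441 - 128) = (-373337 + √2*(3*I*√47))*144313 = (-373337 + 3*I*√94)*144313 = -53877382481 + 432939*I*√94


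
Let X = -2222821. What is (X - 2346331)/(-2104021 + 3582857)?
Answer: -1142288/369709 ≈ -3.0897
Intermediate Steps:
(X - 2346331)/(-2104021 + 3582857) = (-2222821 - 2346331)/(-2104021 + 3582857) = -4569152/1478836 = -4569152*1/1478836 = -1142288/369709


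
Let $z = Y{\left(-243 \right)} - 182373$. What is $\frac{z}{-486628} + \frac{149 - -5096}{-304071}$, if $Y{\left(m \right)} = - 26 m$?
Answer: $\frac{50980856045}{147969462588} \approx 0.34454$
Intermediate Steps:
$z = -176055$ ($z = \left(-26\right) \left(-243\right) - 182373 = 6318 - 182373 = -176055$)
$\frac{z}{-486628} + \frac{149 - -5096}{-304071} = - \frac{176055}{-486628} + \frac{149 - -5096}{-304071} = \left(-176055\right) \left(- \frac{1}{486628}\right) + \left(149 + 5096\right) \left(- \frac{1}{304071}\right) = \frac{176055}{486628} + 5245 \left(- \frac{1}{304071}\right) = \frac{176055}{486628} - \frac{5245}{304071} = \frac{50980856045}{147969462588}$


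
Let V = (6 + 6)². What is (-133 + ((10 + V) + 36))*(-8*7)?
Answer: -3192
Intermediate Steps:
V = 144 (V = 12² = 144)
(-133 + ((10 + V) + 36))*(-8*7) = (-133 + ((10 + 144) + 36))*(-8*7) = (-133 + (154 + 36))*(-56) = (-133 + 190)*(-56) = 57*(-56) = -3192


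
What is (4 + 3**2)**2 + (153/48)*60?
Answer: 1441/4 ≈ 360.25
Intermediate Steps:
(4 + 3**2)**2 + (153/48)*60 = (4 + 9)**2 + (153*(1/48))*60 = 13**2 + (51/16)*60 = 169 + 765/4 = 1441/4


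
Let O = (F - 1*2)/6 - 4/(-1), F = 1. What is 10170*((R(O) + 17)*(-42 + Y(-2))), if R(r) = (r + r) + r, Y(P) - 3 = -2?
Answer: -11883645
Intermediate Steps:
Y(P) = 1 (Y(P) = 3 - 2 = 1)
O = 23/6 (O = (1 - 1*2)/6 - 4/(-1) = (1 - 2)*(⅙) - 4*(-1) = -1*⅙ + 4 = -⅙ + 4 = 23/6 ≈ 3.8333)
R(r) = 3*r (R(r) = 2*r + r = 3*r)
10170*((R(O) + 17)*(-42 + Y(-2))) = 10170*((3*(23/6) + 17)*(-42 + 1)) = 10170*((23/2 + 17)*(-41)) = 10170*((57/2)*(-41)) = 10170*(-2337/2) = -11883645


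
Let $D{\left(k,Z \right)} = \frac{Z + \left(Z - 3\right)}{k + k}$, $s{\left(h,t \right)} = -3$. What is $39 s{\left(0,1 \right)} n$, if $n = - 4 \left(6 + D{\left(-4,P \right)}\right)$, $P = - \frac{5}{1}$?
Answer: $\frac{7137}{2} \approx 3568.5$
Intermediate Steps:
$P = -5$ ($P = \left(-5\right) 1 = -5$)
$D{\left(k,Z \right)} = \frac{-3 + 2 Z}{2 k}$ ($D{\left(k,Z \right)} = \frac{Z + \left(Z - 3\right)}{2 k} = \left(Z + \left(-3 + Z\right)\right) \frac{1}{2 k} = \left(-3 + 2 Z\right) \frac{1}{2 k} = \frac{-3 + 2 Z}{2 k}$)
$n = - \frac{61}{2}$ ($n = - 4 \left(6 + \frac{- \frac{3}{2} - 5}{-4}\right) = - 4 \left(6 - - \frac{13}{8}\right) = - 4 \left(6 + \frac{13}{8}\right) = \left(-4\right) \frac{61}{8} = - \frac{61}{2} \approx -30.5$)
$39 s{\left(0,1 \right)} n = 39 \left(-3\right) \left(- \frac{61}{2}\right) = \left(-117\right) \left(- \frac{61}{2}\right) = \frac{7137}{2}$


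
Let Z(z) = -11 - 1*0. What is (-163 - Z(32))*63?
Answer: -9576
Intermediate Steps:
Z(z) = -11 (Z(z) = -11 + 0 = -11)
(-163 - Z(32))*63 = (-163 - 1*(-11))*63 = (-163 + 11)*63 = -152*63 = -9576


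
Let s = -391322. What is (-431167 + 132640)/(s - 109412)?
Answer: 298527/500734 ≈ 0.59618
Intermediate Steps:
(-431167 + 132640)/(s - 109412) = (-431167 + 132640)/(-391322 - 109412) = -298527/(-500734) = -298527*(-1/500734) = 298527/500734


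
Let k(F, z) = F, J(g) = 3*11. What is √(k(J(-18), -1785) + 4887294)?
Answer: √4887327 ≈ 2210.7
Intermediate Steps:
J(g) = 33
√(k(J(-18), -1785) + 4887294) = √(33 + 4887294) = √4887327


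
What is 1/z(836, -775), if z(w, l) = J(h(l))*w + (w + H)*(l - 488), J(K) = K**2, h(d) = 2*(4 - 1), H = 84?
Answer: -1/1131864 ≈ -8.8350e-7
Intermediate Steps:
h(d) = 6 (h(d) = 2*3 = 6)
z(w, l) = 36*w + (-488 + l)*(84 + w) (z(w, l) = 6**2*w + (w + 84)*(l - 488) = 36*w + (84 + w)*(-488 + l) = 36*w + (-488 + l)*(84 + w))
1/z(836, -775) = 1/(-40992 - 452*836 + 84*(-775) - 775*836) = 1/(-40992 - 377872 - 65100 - 647900) = 1/(-1131864) = -1/1131864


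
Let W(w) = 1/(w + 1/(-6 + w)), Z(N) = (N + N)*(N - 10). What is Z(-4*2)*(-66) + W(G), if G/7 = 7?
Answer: -40068821/2108 ≈ -19008.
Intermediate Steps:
G = 49 (G = 7*7 = 49)
Z(N) = 2*N*(-10 + N) (Z(N) = (2*N)*(-10 + N) = 2*N*(-10 + N))
Z(-4*2)*(-66) + W(G) = (2*(-4*2)*(-10 - 4*2))*(-66) + (-6 + 49)/(1 + 49² - 6*49) = (2*(-8)*(-10 - 8))*(-66) + 43/(1 + 2401 - 294) = (2*(-8)*(-18))*(-66) + 43/2108 = 288*(-66) + (1/2108)*43 = -19008 + 43/2108 = -40068821/2108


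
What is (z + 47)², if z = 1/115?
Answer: 29224836/13225 ≈ 2209.8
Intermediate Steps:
z = 1/115 ≈ 0.0086956
(z + 47)² = (1/115 + 47)² = (5406/115)² = 29224836/13225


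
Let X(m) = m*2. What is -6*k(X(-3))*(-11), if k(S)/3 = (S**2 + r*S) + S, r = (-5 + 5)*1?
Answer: 5940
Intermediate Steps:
X(m) = 2*m
r = 0 (r = 0*1 = 0)
k(S) = 3*S + 3*S**2 (k(S) = 3*((S**2 + 0*S) + S) = 3*((S**2 + 0) + S) = 3*(S**2 + S) = 3*(S + S**2) = 3*S + 3*S**2)
-6*k(X(-3))*(-11) = -18*2*(-3)*(1 + 2*(-3))*(-11) = -18*(-6)*(1 - 6)*(-11) = -18*(-6)*(-5)*(-11) = -6*90*(-11) = -540*(-11) = 5940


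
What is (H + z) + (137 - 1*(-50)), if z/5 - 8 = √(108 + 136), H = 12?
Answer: 239 + 10*√61 ≈ 317.10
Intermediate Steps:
z = 40 + 10*√61 (z = 40 + 5*√(108 + 136) = 40 + 5*√244 = 40 + 5*(2*√61) = 40 + 10*√61 ≈ 118.10)
(H + z) + (137 - 1*(-50)) = (12 + (40 + 10*√61)) + (137 - 1*(-50)) = (52 + 10*√61) + (137 + 50) = (52 + 10*√61) + 187 = 239 + 10*√61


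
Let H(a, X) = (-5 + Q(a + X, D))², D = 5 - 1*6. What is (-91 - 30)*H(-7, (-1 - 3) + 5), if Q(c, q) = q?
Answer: -4356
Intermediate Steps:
D = -1 (D = 5 - 6 = -1)
H(a, X) = 36 (H(a, X) = (-5 - 1)² = (-6)² = 36)
(-91 - 30)*H(-7, (-1 - 3) + 5) = (-91 - 30)*36 = -121*36 = -4356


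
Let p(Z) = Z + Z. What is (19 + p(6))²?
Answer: 961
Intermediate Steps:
p(Z) = 2*Z
(19 + p(6))² = (19 + 2*6)² = (19 + 12)² = 31² = 961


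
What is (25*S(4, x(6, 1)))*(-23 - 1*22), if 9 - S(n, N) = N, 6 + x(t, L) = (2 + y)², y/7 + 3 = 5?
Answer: 271125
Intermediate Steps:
y = 14 (y = -21 + 7*5 = -21 + 35 = 14)
x(t, L) = 250 (x(t, L) = -6 + (2 + 14)² = -6 + 16² = -6 + 256 = 250)
S(n, N) = 9 - N
(25*S(4, x(6, 1)))*(-23 - 1*22) = (25*(9 - 1*250))*(-23 - 1*22) = (25*(9 - 250))*(-23 - 22) = (25*(-241))*(-45) = -6025*(-45) = 271125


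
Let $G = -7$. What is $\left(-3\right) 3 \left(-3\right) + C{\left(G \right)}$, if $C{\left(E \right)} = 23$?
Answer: $50$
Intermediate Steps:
$\left(-3\right) 3 \left(-3\right) + C{\left(G \right)} = \left(-3\right) 3 \left(-3\right) + 23 = \left(-9\right) \left(-3\right) + 23 = 27 + 23 = 50$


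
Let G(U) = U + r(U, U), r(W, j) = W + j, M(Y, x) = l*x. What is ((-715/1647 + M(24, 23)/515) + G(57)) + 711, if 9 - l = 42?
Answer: 746498512/848205 ≈ 880.09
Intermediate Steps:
l = -33 (l = 9 - 1*42 = 9 - 42 = -33)
M(Y, x) = -33*x
G(U) = 3*U (G(U) = U + (U + U) = U + 2*U = 3*U)
((-715/1647 + M(24, 23)/515) + G(57)) + 711 = ((-715/1647 - 33*23/515) + 3*57) + 711 = ((-715*1/1647 - 759*1/515) + 171) + 711 = ((-715/1647 - 759/515) + 171) + 711 = (-1618298/848205 + 171) + 711 = 143424757/848205 + 711 = 746498512/848205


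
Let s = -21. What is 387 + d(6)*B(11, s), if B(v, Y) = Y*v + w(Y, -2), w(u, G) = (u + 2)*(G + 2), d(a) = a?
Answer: -999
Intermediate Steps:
w(u, G) = (2 + G)*(2 + u) (w(u, G) = (2 + u)*(2 + G) = (2 + G)*(2 + u))
B(v, Y) = Y*v (B(v, Y) = Y*v + (4 + 2*(-2) + 2*Y - 2*Y) = Y*v + (4 - 4 + 2*Y - 2*Y) = Y*v + 0 = Y*v)
387 + d(6)*B(11, s) = 387 + 6*(-21*11) = 387 + 6*(-231) = 387 - 1386 = -999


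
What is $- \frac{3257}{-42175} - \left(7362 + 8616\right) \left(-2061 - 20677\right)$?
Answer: $\frac{15322504949957}{42175} \approx 3.6331 \cdot 10^{8}$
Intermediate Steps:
$- \frac{3257}{-42175} - \left(7362 + 8616\right) \left(-2061 - 20677\right) = \left(-3257\right) \left(- \frac{1}{42175}\right) - 15978 \left(-22738\right) = \frac{3257}{42175} - -363307764 = \frac{3257}{42175} + 363307764 = \frac{15322504949957}{42175}$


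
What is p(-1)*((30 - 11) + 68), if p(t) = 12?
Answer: 1044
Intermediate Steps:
p(-1)*((30 - 11) + 68) = 12*((30 - 11) + 68) = 12*(19 + 68) = 12*87 = 1044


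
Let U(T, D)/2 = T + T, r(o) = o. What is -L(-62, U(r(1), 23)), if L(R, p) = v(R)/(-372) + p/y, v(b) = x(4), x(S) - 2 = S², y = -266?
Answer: 523/8246 ≈ 0.063425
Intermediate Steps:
x(S) = 2 + S²
v(b) = 18 (v(b) = 2 + 4² = 2 + 16 = 18)
U(T, D) = 4*T (U(T, D) = 2*(T + T) = 2*(2*T) = 4*T)
L(R, p) = -3/62 - p/266 (L(R, p) = 18/(-372) + p/(-266) = 18*(-1/372) + p*(-1/266) = -3/62 - p/266)
-L(-62, U(r(1), 23)) = -(-3/62 - 2/133) = -1*(-523/8246) = 523/8246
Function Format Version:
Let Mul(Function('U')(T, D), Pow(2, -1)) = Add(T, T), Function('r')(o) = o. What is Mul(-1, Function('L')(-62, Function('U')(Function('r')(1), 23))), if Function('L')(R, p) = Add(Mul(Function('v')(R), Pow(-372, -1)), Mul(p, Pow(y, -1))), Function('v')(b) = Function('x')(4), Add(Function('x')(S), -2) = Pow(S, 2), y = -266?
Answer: Rational(523, 8246) ≈ 0.063425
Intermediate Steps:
Function('x')(S) = Add(2, Pow(S, 2))
Function('v')(b) = 18 (Function('v')(b) = Add(2, Pow(4, 2)) = Add(2, 16) = 18)
Function('U')(T, D) = Mul(4, T) (Function('U')(T, D) = Mul(2, Add(T, T)) = Mul(2, Mul(2, T)) = Mul(4, T))
Function('L')(R, p) = Add(Rational(-3, 62), Mul(Rational(-1, 266), p)) (Function('L')(R, p) = Add(Mul(18, Pow(-372, -1)), Mul(p, Pow(-266, -1))) = Add(Mul(18, Rational(-1, 372)), Mul(p, Rational(-1, 266))) = Add(Rational(-3, 62), Mul(Rational(-1, 266), p)))
Mul(-1, Function('L')(-62, Function('U')(Function('r')(1), 23))) = Mul(-1, Add(Rational(-3, 62), Mul(Rational(-1, 266), Mul(4, 1)))) = Mul(-1, Add(Rational(-3, 62), Mul(Rational(-1, 266), 4))) = Mul(-1, Add(Rational(-3, 62), Rational(-2, 133))) = Mul(-1, Rational(-523, 8246)) = Rational(523, 8246)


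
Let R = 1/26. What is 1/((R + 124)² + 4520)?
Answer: 676/13456145 ≈ 5.0237e-5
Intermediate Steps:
R = 1/26 ≈ 0.038462
1/((R + 124)² + 4520) = 1/((1/26 + 124)² + 4520) = 1/((3225/26)² + 4520) = 1/(10400625/676 + 4520) = 1/(13456145/676) = 676/13456145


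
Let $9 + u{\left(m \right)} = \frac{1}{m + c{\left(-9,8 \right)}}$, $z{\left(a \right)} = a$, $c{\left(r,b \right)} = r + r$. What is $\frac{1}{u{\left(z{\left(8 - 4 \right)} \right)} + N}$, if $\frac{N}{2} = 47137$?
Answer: $\frac{14}{1319709} \approx 1.0608 \cdot 10^{-5}$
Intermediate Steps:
$N = 94274$ ($N = 2 \cdot 47137 = 94274$)
$c{\left(r,b \right)} = 2 r$
$u{\left(m \right)} = -9 + \frac{1}{-18 + m}$ ($u{\left(m \right)} = -9 + \frac{1}{m + 2 \left(-9\right)} = -9 + \frac{1}{m - 18} = -9 + \frac{1}{-18 + m}$)
$\frac{1}{u{\left(z{\left(8 - 4 \right)} \right)} + N} = \frac{1}{\frac{163 - 9 \left(8 - 4\right)}{-18 + \left(8 - 4\right)} + 94274} = \frac{1}{\frac{163 - 36}{-18 + 4} + 94274} = \frac{1}{\frac{163 - 36}{-14} + 94274} = \frac{1}{\left(- \frac{1}{14}\right) 127 + 94274} = \frac{1}{- \frac{127}{14} + 94274} = \frac{1}{\frac{1319709}{14}} = \frac{14}{1319709}$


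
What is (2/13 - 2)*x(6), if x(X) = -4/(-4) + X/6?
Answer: -48/13 ≈ -3.6923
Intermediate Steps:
x(X) = 1 + X/6 (x(X) = -4*(-¼) + X*(⅙) = 1 + X/6)
(2/13 - 2)*x(6) = (2/13 - 2)*(1 + (⅙)*6) = (2*(1/13) - 2)*(1 + 1) = (2/13 - 2)*2 = -24/13*2 = -48/13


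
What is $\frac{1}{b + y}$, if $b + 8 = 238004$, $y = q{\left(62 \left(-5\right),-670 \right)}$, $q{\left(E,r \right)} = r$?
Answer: $\frac{1}{237326} \approx 4.2136 \cdot 10^{-6}$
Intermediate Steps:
$y = -670$
$b = 237996$ ($b = -8 + 238004 = 237996$)
$\frac{1}{b + y} = \frac{1}{237996 - 670} = \frac{1}{237326}$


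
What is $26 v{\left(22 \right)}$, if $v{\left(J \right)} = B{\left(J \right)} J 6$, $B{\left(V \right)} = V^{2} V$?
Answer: $36543936$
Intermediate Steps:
$B{\left(V \right)} = V^{3}$
$v{\left(J \right)} = 6 J^{4}$ ($v{\left(J \right)} = J^{3} J 6 = J^{4} \cdot 6 = 6 J^{4}$)
$26 v{\left(22 \right)} = 26 \cdot 6 \cdot 22^{4} = 26 \cdot 6 \cdot 234256 = 26 \cdot 1405536 = 36543936$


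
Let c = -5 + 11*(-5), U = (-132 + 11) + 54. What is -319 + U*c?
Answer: 3701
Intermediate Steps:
U = -67 (U = -121 + 54 = -67)
c = -60 (c = -5 - 55 = -60)
-319 + U*c = -319 - 67*(-60) = -319 + 4020 = 3701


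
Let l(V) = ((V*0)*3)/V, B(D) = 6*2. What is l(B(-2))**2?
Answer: 0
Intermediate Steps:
B(D) = 12
l(V) = 0 (l(V) = (0*3)/V = 0/V = 0)
l(B(-2))**2 = 0**2 = 0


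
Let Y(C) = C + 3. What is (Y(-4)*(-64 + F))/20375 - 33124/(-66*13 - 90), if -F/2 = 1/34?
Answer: 2868589468/82090875 ≈ 34.944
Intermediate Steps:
Y(C) = 3 + C
F = -1/17 (F = -2/34 = -2*1/34 = -1/17 ≈ -0.058824)
(Y(-4)*(-64 + F))/20375 - 33124/(-66*13 - 90) = ((3 - 4)*(-64 - 1/17))/20375 - 33124/(-66*13 - 90) = -1*(-1089/17)*(1/20375) - 33124/(-858 - 90) = (1089/17)*(1/20375) - 33124/(-948) = 1089/346375 - 33124*(-1/948) = 1089/346375 + 8281/237 = 2868589468/82090875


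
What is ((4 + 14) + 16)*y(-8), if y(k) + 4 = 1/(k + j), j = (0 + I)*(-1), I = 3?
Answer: -1530/11 ≈ -139.09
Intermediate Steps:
j = -3 (j = (0 + 3)*(-1) = 3*(-1) = -3)
y(k) = -4 + 1/(-3 + k) (y(k) = -4 + 1/(k - 3) = -4 + 1/(-3 + k))
((4 + 14) + 16)*y(-8) = ((4 + 14) + 16)*((13 - 4*(-8))/(-3 - 8)) = (18 + 16)*((13 + 32)/(-11)) = 34*(-1/11*45) = 34*(-45/11) = -1530/11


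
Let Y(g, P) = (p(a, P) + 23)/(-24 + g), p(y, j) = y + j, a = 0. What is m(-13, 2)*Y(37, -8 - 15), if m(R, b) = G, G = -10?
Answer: 0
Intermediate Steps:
p(y, j) = j + y
m(R, b) = -10
Y(g, P) = (23 + P)/(-24 + g) (Y(g, P) = ((P + 0) + 23)/(-24 + g) = (P + 23)/(-24 + g) = (23 + P)/(-24 + g))
m(-13, 2)*Y(37, -8 - 15) = -10*(23 + (-8 - 15))/(-24 + 37) = -10*(23 - 23)/13 = -10*0/13 = -10*0 = 0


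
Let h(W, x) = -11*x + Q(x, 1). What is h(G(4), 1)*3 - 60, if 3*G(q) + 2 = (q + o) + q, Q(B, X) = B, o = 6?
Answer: -90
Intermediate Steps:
G(q) = 4/3 + 2*q/3 (G(q) = -⅔ + ((q + 6) + q)/3 = -⅔ + ((6 + q) + q)/3 = -⅔ + (6 + 2*q)/3 = -⅔ + (2 + 2*q/3) = 4/3 + 2*q/3)
h(W, x) = -10*x (h(W, x) = -11*x + x = -10*x)
h(G(4), 1)*3 - 60 = -10*1*3 - 60 = -10*3 - 60 = -30 - 60 = -90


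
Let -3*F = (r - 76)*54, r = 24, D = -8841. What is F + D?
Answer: -7905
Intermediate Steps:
F = 936 (F = -(24 - 76)*54/3 = -(-52)*54/3 = -⅓*(-2808) = 936)
F + D = 936 - 8841 = -7905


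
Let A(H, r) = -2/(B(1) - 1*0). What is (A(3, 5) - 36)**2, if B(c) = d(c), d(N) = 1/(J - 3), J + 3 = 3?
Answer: 900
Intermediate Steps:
J = 0 (J = -3 + 3 = 0)
d(N) = -1/3 (d(N) = 1/(0 - 3) = 1/(-3) = -1/3)
B(c) = -1/3
A(H, r) = 6 (A(H, r) = -2/(-1/3 - 1*0) = -2/(-1/3 + 0) = -2/(-1/3) = -2*(-3) = 6)
(A(3, 5) - 36)**2 = (6 - 36)**2 = (-30)**2 = 900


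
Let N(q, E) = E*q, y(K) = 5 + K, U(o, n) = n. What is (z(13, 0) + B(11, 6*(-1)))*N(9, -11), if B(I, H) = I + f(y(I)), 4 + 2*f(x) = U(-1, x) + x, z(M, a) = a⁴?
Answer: -2475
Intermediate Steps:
f(x) = -2 + x (f(x) = -2 + (x + x)/2 = -2 + (2*x)/2 = -2 + x)
B(I, H) = 3 + 2*I (B(I, H) = I + (-2 + (5 + I)) = I + (3 + I) = 3 + 2*I)
(z(13, 0) + B(11, 6*(-1)))*N(9, -11) = (0⁴ + (3 + 2*11))*(-11*9) = (0 + (3 + 22))*(-99) = (0 + 25)*(-99) = 25*(-99) = -2475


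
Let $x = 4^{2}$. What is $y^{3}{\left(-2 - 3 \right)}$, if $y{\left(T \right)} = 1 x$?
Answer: $4096$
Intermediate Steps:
$x = 16$
$y{\left(T \right)} = 16$ ($y{\left(T \right)} = 1 \cdot 16 = 16$)
$y^{3}{\left(-2 - 3 \right)} = 16^{3} = 4096$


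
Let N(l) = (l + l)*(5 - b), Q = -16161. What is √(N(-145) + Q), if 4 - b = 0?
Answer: I*√16451 ≈ 128.26*I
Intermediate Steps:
b = 4 (b = 4 - 1*0 = 4 + 0 = 4)
N(l) = 2*l (N(l) = (l + l)*(5 - 1*4) = (2*l)*(5 - 4) = (2*l)*1 = 2*l)
√(N(-145) + Q) = √(2*(-145) - 16161) = √(-290 - 16161) = √(-16451) = I*√16451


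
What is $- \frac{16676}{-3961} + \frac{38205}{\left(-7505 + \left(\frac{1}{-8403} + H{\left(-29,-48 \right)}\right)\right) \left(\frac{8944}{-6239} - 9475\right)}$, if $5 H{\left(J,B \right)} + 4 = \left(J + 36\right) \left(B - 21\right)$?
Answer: $\frac{104988161688775296643}{24934380725154527423} \approx 4.2106$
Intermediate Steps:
$H{\left(J,B \right)} = - \frac{4}{5} + \frac{\left(-21 + B\right) \left(36 + J\right)}{5}$ ($H{\left(J,B \right)} = - \frac{4}{5} + \frac{\left(J + 36\right) \left(B - 21\right)}{5} = - \frac{4}{5} + \frac{\left(36 + J\right) \left(-21 + B\right)}{5} = - \frac{4}{5} + \frac{\left(-21 + B\right) \left(36 + J\right)}{5}$)
$- \frac{16676}{-3961} + \frac{38205}{\left(-7505 + \left(\frac{1}{-8403} + H{\left(-29,-48 \right)}\right)\right) \left(\frac{8944}{-6239} - 9475\right)} = - \frac{16676}{-3961} + \frac{38205}{\left(-7505 + \left(\frac{1}{-8403} + \left(-152 - - \frac{609}{5} + \frac{36}{5} \left(-48\right) + \frac{1}{5} \left(-48\right) \left(-29\right)\right)\right)\right) \left(\frac{8944}{-6239} - 9475\right)} = \left(-16676\right) \left(- \frac{1}{3961}\right) + \frac{38205}{\left(-7505 + \left(- \frac{1}{8403} + \left(-152 + \frac{609}{5} - \frac{1728}{5} + \frac{1392}{5}\right)\right)\right) \left(8944 \left(- \frac{1}{6239}\right) - 9475\right)} = \frac{16676}{3961} + \frac{38205}{\left(-7505 - \frac{4092266}{42015}\right) \left(- \frac{8944}{6239} - 9475\right)} = \frac{16676}{3961} + \frac{38205}{\left(-7505 - \frac{4092266}{42015}\right) \left(- \frac{59123469}{6239}\right)} = \frac{16676}{3961} + \frac{38205}{\left(- \frac{319414841}{42015}\right) \left(- \frac{59123469}{6239}\right)} = \frac{16676}{3961} + \frac{38205}{\frac{6294971150001143}{87377195}} = \frac{16676}{3961} + 38205 \cdot \frac{87377195}{6294971150001143} = \frac{16676}{3961} + \frac{3338245734975}{6294971150001143} = \frac{104988161688775296643}{24934380725154527423}$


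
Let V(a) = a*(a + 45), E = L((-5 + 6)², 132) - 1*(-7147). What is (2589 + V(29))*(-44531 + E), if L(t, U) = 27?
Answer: -176885395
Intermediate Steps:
E = 7174 (E = 27 - 1*(-7147) = 27 + 7147 = 7174)
V(a) = a*(45 + a)
(2589 + V(29))*(-44531 + E) = (2589 + 29*(45 + 29))*(-44531 + 7174) = (2589 + 29*74)*(-37357) = (2589 + 2146)*(-37357) = 4735*(-37357) = -176885395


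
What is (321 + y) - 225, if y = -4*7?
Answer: 68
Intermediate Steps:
y = -28
(321 + y) - 225 = (321 - 28) - 225 = 293 - 225 = 68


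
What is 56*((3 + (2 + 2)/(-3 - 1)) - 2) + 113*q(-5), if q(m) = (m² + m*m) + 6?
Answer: 6328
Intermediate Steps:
q(m) = 6 + 2*m² (q(m) = (m² + m²) + 6 = 2*m² + 6 = 6 + 2*m²)
56*((3 + (2 + 2)/(-3 - 1)) - 2) + 113*q(-5) = 56*((3 + (2 + 2)/(-3 - 1)) - 2) + 113*(6 + 2*(-5)²) = 56*((3 + 4/(-4)) - 2) + 113*(6 + 2*25) = 56*((3 + 4*(-¼)) - 2) + 113*(6 + 50) = 56*((3 - 1) - 2) + 113*56 = 56*(2 - 2) + 6328 = 56*0 + 6328 = 0 + 6328 = 6328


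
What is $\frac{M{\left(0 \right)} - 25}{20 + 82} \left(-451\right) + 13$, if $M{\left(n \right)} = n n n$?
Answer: $\frac{12601}{102} \approx 123.54$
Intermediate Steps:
$M{\left(n \right)} = n^{3}$ ($M{\left(n \right)} = n^{2} n = n^{3}$)
$\frac{M{\left(0 \right)} - 25}{20 + 82} \left(-451\right) + 13 = \frac{0^{3} - 25}{20 + 82} \left(-451\right) + 13 = \frac{0 - 25}{102} \left(-451\right) + 13 = \left(-25\right) \frac{1}{102} \left(-451\right) + 13 = \left(- \frac{25}{102}\right) \left(-451\right) + 13 = \frac{11275}{102} + 13 = \frac{12601}{102}$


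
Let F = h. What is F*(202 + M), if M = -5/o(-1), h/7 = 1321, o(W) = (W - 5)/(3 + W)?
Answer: 5649917/3 ≈ 1.8833e+6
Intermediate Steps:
o(W) = (-5 + W)/(3 + W)
h = 9247 (h = 7*1321 = 9247)
M = 5/3 (M = -5*(3 - 1)/(-5 - 1) = -5/(-6/2) = -5/((1/2)*(-6)) = -5/(-3) = -5*(-1/3) = 5/3 ≈ 1.6667)
F = 9247
F*(202 + M) = 9247*(202 + 5/3) = 9247*(611/3) = 5649917/3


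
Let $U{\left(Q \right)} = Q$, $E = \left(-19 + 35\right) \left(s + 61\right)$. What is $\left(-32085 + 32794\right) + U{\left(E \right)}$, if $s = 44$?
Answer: $2389$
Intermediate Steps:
$E = 1680$ ($E = \left(-19 + 35\right) \left(44 + 61\right) = 16 \cdot 105 = 1680$)
$\left(-32085 + 32794\right) + U{\left(E \right)} = \left(-32085 + 32794\right) + 1680 = 709 + 1680 = 2389$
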